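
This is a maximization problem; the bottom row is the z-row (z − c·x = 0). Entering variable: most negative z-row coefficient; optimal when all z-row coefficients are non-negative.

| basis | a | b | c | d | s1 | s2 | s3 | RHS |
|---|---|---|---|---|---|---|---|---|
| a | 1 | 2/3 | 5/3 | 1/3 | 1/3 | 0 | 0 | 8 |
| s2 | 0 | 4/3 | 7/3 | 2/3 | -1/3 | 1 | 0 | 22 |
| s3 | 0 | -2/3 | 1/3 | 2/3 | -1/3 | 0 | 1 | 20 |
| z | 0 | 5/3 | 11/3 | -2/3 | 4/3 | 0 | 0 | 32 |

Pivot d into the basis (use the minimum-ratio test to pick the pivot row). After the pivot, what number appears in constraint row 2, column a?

-2

Ratio test on column d — row 1: 8/(1/3) = 24; row 2: 22/(2/3) = 33; row 3: 20/(2/3) = 30. Minimum is 24 at row 1 (a leaves); pivot element 1/3.
Divide row 1 by 1/3; eliminate column d from the other rows.
Row 2 update in column a: 0 − (2/3)·3 = -2.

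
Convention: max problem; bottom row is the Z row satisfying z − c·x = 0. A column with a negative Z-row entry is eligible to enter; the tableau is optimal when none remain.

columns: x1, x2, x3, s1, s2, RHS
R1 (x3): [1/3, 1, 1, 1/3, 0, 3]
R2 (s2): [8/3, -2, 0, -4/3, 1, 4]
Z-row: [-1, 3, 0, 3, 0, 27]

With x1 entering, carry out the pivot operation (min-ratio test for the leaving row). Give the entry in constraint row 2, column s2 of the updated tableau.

3/8

Ratio test on column x1 — row 1: 3/(1/3) = 9; row 2: 4/(8/3) = 3/2. Minimum is 3/2 at row 2 (s2 leaves); pivot element 8/3.
Divide row 2 by 8/3; eliminate column x1 from the other rows.
In the new row 2, the s2 entry is the old entry divided by the pivot: 1/(8/3) = 3/8.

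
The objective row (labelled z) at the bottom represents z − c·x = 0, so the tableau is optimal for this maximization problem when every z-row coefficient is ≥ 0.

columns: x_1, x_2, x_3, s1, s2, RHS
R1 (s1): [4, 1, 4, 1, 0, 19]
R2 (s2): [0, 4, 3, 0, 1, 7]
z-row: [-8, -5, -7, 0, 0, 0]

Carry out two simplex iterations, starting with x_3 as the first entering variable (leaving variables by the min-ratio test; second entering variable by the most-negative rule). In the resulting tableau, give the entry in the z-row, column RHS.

107/3

Ratio test on column x_3 — row 1: 19/4 = 19/4; row 2: 7/3 = 7/3. Minimum is 7/3 at row 2 (s2 leaves); pivot element 3.
Divide row 2 by 3; eliminate column x_3 from the other rows.
Second iteration: most negative z-row entry is -8 in column x_1, so x_1 enters.
Ratio test on column x_1 — row 1: (29/3)/4 = 29/12; row 2: entry 0 ≤ 0. Minimum is 29/12 at row 1 (s1 leaves); pivot element 4.
Divide row 1 by 4; eliminate column x_1 from the other rows.
After both pivots, the entry at the z-row, column RHS is 107/3.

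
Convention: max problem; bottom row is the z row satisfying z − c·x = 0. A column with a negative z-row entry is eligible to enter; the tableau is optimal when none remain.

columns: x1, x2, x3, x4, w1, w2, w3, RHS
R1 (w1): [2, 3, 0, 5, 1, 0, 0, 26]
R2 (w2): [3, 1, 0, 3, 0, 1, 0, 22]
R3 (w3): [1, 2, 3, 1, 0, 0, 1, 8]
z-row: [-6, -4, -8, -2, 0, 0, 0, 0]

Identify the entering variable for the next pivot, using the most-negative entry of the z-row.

x3

Negative z-row entries: x1: -6, x2: -4, x3: -8, x4: -2.
The most negative is -8 in column x3, so x3 enters.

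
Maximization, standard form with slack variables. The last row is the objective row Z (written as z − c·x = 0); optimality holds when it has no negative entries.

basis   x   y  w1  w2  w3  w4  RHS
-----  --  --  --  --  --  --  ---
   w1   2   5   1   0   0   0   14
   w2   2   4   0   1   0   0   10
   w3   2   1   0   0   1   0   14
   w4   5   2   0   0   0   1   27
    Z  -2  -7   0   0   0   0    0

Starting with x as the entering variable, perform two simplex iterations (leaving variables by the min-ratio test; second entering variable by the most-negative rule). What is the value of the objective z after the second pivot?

35/2

Ratio test on column x — row 1: 14/2 = 7; row 2: 10/2 = 5; row 3: 14/2 = 7; row 4: 27/5 = 27/5. Minimum is 5 at row 2 (w2 leaves); pivot element 2.
Pivot on row 2; the Z-row RHS becomes 0 − (-2)·5 = 10.
Next entering variable (most negative Z-row entry -3): y.
Ratio test on column y — row 1: 4/1 = 4; row 2: 5/2 = 5/2; row 3: entry -3 ≤ 0; row 4: entry -8 ≤ 0. Minimum is 5/2 at row 2 (x leaves); pivot element 2.
After the second pivot the Z-row RHS is 10 − (-3)·(5/2) = 35/2.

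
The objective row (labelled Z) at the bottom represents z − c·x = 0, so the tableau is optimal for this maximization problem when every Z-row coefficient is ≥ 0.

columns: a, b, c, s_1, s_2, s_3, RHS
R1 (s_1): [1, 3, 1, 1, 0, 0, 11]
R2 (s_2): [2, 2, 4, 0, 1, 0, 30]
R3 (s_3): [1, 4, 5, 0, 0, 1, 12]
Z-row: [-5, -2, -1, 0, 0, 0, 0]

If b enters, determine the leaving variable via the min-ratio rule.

Column b entries and ratios — s_1: 11/3 = 11/3; s_2: 30/2 = 15; s_3: 12/4 = 3.
Smallest ratio is 3 in the row of s_3, so s_3 leaves.

s_3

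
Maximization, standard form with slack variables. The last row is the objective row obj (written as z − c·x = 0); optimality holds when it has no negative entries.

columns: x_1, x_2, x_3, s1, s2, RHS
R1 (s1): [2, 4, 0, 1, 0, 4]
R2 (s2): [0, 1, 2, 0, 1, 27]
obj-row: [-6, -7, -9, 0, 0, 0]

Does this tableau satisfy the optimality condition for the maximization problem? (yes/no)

The obj-row has a negative entry -9 in column x_3, so it is not optimal.

no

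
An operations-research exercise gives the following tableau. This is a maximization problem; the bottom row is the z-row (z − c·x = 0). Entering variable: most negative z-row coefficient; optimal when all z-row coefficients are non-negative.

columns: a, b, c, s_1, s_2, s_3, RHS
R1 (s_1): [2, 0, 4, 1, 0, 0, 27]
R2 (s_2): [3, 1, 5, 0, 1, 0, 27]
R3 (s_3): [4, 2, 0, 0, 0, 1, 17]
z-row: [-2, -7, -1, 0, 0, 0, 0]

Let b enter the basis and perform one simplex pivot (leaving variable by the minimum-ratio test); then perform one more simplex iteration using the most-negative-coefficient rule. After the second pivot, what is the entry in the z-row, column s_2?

1/5

Ratio test on column b — row 1: entry 0 ≤ 0; row 2: 27/1 = 27; row 3: 17/2 = 17/2. Minimum is 17/2 at row 3 (s_3 leaves); pivot element 2.
Divide row 3 by 2; eliminate column b from the other rows.
Second iteration: most negative z-row entry is -1 in column c, so c enters.
Ratio test on column c — row 1: 27/4 = 27/4; row 2: (37/2)/5 = 37/10; row 3: entry 0 ≤ 0. Minimum is 37/10 at row 2 (s_2 leaves); pivot element 5.
Divide row 2 by 5; eliminate column c from the other rows.
After both pivots, the entry at the z-row, column s_2 is 1/5.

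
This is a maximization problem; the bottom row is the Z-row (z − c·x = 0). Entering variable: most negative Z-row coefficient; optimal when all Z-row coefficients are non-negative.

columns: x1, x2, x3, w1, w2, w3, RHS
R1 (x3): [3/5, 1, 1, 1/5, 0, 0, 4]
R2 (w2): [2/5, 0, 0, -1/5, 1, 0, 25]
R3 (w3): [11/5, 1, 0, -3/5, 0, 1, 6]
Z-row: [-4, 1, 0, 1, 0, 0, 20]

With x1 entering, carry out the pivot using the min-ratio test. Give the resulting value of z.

340/11

Ratio test on column x1 — row 1: 4/(3/5) = 20/3; row 2: 25/(2/5) = 125/2; row 3: 6/(11/5) = 30/11. Minimum is 30/11 at row 3 (w3 leaves); pivot element 11/5.
Pivot on row 3; the Z-row RHS becomes 20 − (-4)·(30/11) = 340/11.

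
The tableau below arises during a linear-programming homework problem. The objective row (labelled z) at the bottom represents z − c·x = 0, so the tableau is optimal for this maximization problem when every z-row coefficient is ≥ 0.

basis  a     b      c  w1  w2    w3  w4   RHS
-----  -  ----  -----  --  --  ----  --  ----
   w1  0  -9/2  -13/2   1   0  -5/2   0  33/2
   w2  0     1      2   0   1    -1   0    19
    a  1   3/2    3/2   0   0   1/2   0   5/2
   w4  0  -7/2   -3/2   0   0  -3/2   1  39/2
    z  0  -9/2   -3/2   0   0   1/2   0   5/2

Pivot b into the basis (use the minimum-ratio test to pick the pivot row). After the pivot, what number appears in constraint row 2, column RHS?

52/3

Ratio test on column b — row 1: entry -9/2 ≤ 0; row 2: 19/1 = 19; row 3: (5/2)/(3/2) = 5/3; row 4: entry -7/2 ≤ 0. Minimum is 5/3 at row 3 (a leaves); pivot element 3/2.
Divide row 3 by 3/2; eliminate column b from the other rows.
Row 2 update in column RHS: 19 − 1·(5/3) = 52/3.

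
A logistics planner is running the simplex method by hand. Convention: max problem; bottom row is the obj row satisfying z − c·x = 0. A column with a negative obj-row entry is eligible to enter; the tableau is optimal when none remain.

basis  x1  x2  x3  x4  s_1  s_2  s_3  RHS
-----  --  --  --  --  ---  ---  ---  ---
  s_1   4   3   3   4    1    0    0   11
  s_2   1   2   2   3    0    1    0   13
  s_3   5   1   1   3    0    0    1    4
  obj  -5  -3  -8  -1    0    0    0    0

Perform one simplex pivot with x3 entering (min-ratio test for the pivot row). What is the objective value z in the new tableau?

88/3

Ratio test on column x3 — row 1: 11/3 = 11/3; row 2: 13/2 = 13/2; row 3: 4/1 = 4. Minimum is 11/3 at row 1 (s_1 leaves); pivot element 3.
Pivot on row 1; the obj-row RHS becomes 0 − (-8)·(11/3) = 88/3.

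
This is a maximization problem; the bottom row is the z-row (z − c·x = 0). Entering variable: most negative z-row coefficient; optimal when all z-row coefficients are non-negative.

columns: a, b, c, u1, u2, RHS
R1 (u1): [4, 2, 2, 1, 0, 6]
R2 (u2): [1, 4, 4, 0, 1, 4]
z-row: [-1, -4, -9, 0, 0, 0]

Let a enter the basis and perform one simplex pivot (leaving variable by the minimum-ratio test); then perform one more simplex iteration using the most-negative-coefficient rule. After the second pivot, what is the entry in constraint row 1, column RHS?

8/7

Ratio test on column a — row 1: 6/4 = 3/2; row 2: 4/1 = 4. Minimum is 3/2 at row 1 (u1 leaves); pivot element 4.
Divide row 1 by 4; eliminate column a from the other rows.
Second iteration: most negative z-row entry is -17/2 in column c, so c enters.
Ratio test on column c — row 1: (3/2)/(1/2) = 3; row 2: (5/2)/(7/2) = 5/7. Minimum is 5/7 at row 2 (u2 leaves); pivot element 7/2.
Divide row 2 by 7/2; eliminate column c from the other rows.
After both pivots, the entry at constraint row 1, column RHS is 8/7.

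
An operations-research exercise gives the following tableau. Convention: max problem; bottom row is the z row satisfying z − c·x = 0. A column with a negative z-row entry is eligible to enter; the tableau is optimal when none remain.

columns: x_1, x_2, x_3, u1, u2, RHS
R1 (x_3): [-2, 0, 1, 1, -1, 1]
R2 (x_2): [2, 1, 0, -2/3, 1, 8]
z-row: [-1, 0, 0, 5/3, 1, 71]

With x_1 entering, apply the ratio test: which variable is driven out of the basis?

Column x_1 entries and ratios — x_3: -2 ≤ 0, skip; x_2: 8/2 = 4.
Smallest ratio is 4 in the row of x_2, so x_2 leaves.

x_2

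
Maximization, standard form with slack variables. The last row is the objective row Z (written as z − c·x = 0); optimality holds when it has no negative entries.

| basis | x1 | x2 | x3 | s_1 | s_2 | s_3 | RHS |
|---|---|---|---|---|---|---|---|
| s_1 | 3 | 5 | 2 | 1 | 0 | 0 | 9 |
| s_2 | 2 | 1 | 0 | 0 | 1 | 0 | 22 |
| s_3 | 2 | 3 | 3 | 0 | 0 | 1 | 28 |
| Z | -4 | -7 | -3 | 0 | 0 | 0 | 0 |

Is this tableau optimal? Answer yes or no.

The Z-row has a negative entry -7 in column x2, so it is not optimal.

no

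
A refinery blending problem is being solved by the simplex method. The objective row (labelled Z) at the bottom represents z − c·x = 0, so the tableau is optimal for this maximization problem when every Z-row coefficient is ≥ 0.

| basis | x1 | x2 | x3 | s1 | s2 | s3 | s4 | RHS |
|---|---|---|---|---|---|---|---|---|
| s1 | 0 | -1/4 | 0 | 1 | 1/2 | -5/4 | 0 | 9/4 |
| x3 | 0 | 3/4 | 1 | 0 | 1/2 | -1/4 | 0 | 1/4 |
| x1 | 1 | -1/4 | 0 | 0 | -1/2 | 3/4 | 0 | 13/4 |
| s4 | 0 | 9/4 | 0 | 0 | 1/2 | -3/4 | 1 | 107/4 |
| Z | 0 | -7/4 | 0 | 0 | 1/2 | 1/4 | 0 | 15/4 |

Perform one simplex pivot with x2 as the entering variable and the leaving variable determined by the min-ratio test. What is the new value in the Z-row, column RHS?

13/3

Ratio test on column x2 — row 1: entry -1/4 ≤ 0; row 2: (1/4)/(3/4) = 1/3; row 3: entry -1/4 ≤ 0; row 4: (107/4)/(9/4) = 107/9. Minimum is 1/3 at row 2 (x3 leaves); pivot element 3/4.
Divide row 2 by 3/4; eliminate column x2 from the other rows.
Z-row update in column RHS: 15/4 − (-7/4)·(1/3) = 13/3.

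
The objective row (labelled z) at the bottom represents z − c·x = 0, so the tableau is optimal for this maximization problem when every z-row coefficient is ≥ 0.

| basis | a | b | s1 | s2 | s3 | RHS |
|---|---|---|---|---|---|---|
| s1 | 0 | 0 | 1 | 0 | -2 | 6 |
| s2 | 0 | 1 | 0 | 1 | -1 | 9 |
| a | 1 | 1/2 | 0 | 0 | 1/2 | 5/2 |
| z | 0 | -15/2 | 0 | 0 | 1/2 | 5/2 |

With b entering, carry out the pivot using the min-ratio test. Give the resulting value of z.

40

Ratio test on column b — row 1: entry 0 ≤ 0; row 2: 9/1 = 9; row 3: (5/2)/(1/2) = 5. Minimum is 5 at row 3 (a leaves); pivot element 1/2.
Pivot on row 3; the z-row RHS becomes 5/2 − (-15/2)·5 = 40.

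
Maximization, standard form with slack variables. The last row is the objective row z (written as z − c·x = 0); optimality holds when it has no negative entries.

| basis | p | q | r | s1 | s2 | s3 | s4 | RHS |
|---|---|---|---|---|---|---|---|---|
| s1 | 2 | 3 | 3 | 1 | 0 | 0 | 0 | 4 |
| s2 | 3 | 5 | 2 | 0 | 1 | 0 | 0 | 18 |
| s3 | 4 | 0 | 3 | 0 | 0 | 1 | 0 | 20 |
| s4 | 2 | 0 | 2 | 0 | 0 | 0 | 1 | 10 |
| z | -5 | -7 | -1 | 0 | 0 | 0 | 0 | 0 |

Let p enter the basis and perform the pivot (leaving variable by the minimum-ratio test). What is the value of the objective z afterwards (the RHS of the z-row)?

Ratio test on column p — row 1: 4/2 = 2; row 2: 18/3 = 6; row 3: 20/4 = 5; row 4: 10/2 = 5. Minimum is 2 at row 1 (s1 leaves); pivot element 2.
Pivot on row 1; the z-row RHS becomes 0 − (-5)·2 = 10.

10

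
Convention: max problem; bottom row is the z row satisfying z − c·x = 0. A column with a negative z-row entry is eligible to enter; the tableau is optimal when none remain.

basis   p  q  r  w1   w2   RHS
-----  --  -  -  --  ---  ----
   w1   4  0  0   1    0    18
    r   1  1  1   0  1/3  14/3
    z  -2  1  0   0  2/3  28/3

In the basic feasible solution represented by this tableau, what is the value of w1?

18

w1 is basic (row 1); its value is the RHS of that row, 18.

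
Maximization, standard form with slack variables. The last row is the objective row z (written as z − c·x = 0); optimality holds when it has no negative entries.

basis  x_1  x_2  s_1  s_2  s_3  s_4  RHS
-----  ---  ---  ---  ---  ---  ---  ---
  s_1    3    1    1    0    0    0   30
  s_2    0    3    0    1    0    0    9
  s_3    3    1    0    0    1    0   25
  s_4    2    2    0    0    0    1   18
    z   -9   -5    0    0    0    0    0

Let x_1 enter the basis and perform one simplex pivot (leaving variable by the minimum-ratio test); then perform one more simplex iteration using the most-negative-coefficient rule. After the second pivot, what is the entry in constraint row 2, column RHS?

6

Ratio test on column x_1 — row 1: 30/3 = 10; row 2: entry 0 ≤ 0; row 3: 25/3 = 25/3; row 4: 18/2 = 9. Minimum is 25/3 at row 3 (s_3 leaves); pivot element 3.
Divide row 3 by 3; eliminate column x_1 from the other rows.
Second iteration: most negative z-row entry is -2 in column x_2, so x_2 enters.
Ratio test on column x_2 — row 1: entry 0 ≤ 0; row 2: 9/3 = 3; row 3: (25/3)/(1/3) = 25; row 4: (4/3)/(4/3) = 1. Minimum is 1 at row 4 (s_4 leaves); pivot element 4/3.
Divide row 4 by 4/3; eliminate column x_2 from the other rows.
After both pivots, the entry at constraint row 2, column RHS is 6.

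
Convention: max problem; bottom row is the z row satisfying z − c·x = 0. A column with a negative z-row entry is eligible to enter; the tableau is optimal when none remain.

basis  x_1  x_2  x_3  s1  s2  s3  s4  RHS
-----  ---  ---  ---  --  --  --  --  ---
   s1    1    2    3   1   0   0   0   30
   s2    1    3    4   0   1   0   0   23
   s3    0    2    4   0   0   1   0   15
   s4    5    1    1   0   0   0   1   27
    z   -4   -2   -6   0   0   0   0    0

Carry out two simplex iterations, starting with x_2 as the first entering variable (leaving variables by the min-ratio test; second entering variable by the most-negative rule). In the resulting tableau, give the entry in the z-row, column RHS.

Ratio test on column x_2 — row 1: 30/2 = 15; row 2: 23/3 = 23/3; row 3: 15/2 = 15/2; row 4: 27/1 = 27. Minimum is 15/2 at row 3 (s3 leaves); pivot element 2.
Divide row 3 by 2; eliminate column x_2 from the other rows.
Second iteration: most negative z-row entry is -4 in column x_1, so x_1 enters.
Ratio test on column x_1 — row 1: 15/1 = 15; row 2: (1/2)/1 = 1/2; row 3: entry 0 ≤ 0; row 4: (39/2)/5 = 39/10. Minimum is 1/2 at row 2 (s2 leaves); pivot element 1.
Divide row 2 by 1; eliminate column x_1 from the other rows.
After both pivots, the entry at the z-row, column RHS is 17.

17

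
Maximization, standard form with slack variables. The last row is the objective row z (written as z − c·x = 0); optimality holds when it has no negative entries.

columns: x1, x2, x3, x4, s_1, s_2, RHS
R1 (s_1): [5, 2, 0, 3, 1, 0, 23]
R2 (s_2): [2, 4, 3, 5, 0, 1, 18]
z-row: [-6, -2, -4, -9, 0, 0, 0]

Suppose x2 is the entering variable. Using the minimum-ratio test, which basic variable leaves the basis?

Column x2 entries and ratios — s_1: 23/2 = 23/2; s_2: 18/4 = 9/2.
Smallest ratio is 9/2 in the row of s_2, so s_2 leaves.

s_2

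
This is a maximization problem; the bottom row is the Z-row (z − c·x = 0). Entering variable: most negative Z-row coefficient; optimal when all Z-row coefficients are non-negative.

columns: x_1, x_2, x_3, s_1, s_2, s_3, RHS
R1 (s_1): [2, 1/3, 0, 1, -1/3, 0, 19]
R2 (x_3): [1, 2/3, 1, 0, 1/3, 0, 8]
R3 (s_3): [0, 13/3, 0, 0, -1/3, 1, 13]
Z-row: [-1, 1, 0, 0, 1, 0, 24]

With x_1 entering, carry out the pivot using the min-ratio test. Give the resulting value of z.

32

Ratio test on column x_1 — row 1: 19/2 = 19/2; row 2: 8/1 = 8; row 3: entry 0 ≤ 0. Minimum is 8 at row 2 (x_3 leaves); pivot element 1.
Pivot on row 2; the Z-row RHS becomes 24 − (-1)·8 = 32.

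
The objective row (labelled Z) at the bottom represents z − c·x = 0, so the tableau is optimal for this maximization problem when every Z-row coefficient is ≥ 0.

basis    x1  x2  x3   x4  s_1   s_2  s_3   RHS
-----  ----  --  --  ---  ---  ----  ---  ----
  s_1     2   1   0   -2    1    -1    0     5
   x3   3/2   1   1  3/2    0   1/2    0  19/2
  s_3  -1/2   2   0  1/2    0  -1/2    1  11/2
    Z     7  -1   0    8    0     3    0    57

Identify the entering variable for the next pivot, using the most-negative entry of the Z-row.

Negative Z-row entries: x2: -1.
The most negative is -1 in column x2, so x2 enters.

x2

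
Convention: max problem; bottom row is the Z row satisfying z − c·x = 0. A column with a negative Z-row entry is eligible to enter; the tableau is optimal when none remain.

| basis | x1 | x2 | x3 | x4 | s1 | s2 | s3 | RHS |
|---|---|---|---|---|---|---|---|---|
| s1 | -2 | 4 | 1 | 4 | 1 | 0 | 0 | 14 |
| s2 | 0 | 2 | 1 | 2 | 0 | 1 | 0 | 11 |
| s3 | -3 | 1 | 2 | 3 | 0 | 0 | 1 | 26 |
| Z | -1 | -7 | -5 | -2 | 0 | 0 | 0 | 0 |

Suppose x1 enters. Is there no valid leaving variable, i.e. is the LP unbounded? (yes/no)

yes

Every constraint-row entry in column x1 is ≤ 0, so increasing x1 is unbounded.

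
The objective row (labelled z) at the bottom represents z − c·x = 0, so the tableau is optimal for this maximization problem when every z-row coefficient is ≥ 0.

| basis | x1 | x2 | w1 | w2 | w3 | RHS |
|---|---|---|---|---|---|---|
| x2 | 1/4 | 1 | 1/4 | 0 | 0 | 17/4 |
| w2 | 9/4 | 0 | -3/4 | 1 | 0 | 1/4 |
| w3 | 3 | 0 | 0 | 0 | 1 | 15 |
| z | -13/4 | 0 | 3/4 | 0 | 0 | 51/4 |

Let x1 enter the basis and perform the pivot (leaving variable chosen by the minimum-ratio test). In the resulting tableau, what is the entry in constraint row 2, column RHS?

Ratio test on column x1 — row 1: (17/4)/(1/4) = 17; row 2: (1/4)/(9/4) = 1/9; row 3: 15/3 = 5. Minimum is 1/9 at row 2 (w2 leaves); pivot element 9/4.
Divide row 2 by 9/4; eliminate column x1 from the other rows.
In the new row 2, the RHS entry is the old entry divided by the pivot: (1/4)/(9/4) = 1/9.

1/9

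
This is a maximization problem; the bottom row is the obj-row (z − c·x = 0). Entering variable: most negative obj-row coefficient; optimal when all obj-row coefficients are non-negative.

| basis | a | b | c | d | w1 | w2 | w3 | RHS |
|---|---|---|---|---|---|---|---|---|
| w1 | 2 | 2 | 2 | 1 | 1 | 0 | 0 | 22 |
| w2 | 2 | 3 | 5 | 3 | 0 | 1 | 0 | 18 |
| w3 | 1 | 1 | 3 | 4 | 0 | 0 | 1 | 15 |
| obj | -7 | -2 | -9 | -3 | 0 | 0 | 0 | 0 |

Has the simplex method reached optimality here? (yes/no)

The obj-row has a negative entry -9 in column c, so it is not optimal.

no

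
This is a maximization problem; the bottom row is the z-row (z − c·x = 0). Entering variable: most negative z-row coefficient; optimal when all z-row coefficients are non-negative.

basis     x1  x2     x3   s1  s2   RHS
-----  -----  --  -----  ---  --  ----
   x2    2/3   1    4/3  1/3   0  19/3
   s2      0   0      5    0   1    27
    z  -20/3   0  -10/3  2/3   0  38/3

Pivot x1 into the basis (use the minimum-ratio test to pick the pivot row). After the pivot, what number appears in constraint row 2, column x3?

5

Ratio test on column x1 — row 1: (19/3)/(2/3) = 19/2; row 2: entry 0 ≤ 0. Minimum is 19/2 at row 1 (x2 leaves); pivot element 2/3.
Divide row 1 by 2/3; eliminate column x1 from the other rows.
Row 2 update in column x3: 5 − 0·2 = 5.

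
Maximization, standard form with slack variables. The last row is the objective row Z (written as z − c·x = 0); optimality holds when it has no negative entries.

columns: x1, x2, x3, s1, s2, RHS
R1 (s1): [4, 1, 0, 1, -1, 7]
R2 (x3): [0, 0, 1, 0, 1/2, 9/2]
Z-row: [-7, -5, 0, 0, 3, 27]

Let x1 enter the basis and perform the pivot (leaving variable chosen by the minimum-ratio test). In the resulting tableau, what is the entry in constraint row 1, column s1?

Ratio test on column x1 — row 1: 7/4 = 7/4; row 2: entry 0 ≤ 0. Minimum is 7/4 at row 1 (s1 leaves); pivot element 4.
Divide row 1 by 4; eliminate column x1 from the other rows.
In the new row 1, the s1 entry is the old entry divided by the pivot: 1/4 = 1/4.

1/4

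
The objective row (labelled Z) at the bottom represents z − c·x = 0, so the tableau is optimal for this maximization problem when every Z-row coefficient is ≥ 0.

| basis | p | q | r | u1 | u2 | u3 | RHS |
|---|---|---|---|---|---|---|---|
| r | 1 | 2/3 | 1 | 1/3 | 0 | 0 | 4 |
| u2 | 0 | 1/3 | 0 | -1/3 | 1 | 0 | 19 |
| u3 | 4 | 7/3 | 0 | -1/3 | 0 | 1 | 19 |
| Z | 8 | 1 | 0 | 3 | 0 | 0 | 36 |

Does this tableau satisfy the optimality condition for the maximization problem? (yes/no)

Every Z-row coefficient is ≥ 0, so the tableau is optimal.

yes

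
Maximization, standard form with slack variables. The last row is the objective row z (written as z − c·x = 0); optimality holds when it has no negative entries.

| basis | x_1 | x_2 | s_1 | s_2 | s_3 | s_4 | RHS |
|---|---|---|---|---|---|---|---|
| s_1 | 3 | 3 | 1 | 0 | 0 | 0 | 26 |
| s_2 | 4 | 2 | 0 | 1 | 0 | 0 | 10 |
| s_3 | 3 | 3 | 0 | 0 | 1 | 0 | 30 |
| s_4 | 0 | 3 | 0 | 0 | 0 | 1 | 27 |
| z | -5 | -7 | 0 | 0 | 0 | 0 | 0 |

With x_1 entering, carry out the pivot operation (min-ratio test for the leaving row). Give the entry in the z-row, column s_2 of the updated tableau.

Ratio test on column x_1 — row 1: 26/3 = 26/3; row 2: 10/4 = 5/2; row 3: 30/3 = 10; row 4: entry 0 ≤ 0. Minimum is 5/2 at row 2 (s_2 leaves); pivot element 4.
Divide row 2 by 4; eliminate column x_1 from the other rows.
z-row update in column s_2: 0 − (-5)·(1/4) = 5/4.

5/4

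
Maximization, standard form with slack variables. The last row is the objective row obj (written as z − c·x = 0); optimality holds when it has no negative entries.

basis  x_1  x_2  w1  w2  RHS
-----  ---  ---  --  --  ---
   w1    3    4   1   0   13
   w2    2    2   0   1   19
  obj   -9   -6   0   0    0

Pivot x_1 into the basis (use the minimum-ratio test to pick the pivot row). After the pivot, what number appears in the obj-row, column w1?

Ratio test on column x_1 — row 1: 13/3 = 13/3; row 2: 19/2 = 19/2. Minimum is 13/3 at row 1 (w1 leaves); pivot element 3.
Divide row 1 by 3; eliminate column x_1 from the other rows.
obj-row update in column w1: 0 − (-9)·(1/3) = 3.

3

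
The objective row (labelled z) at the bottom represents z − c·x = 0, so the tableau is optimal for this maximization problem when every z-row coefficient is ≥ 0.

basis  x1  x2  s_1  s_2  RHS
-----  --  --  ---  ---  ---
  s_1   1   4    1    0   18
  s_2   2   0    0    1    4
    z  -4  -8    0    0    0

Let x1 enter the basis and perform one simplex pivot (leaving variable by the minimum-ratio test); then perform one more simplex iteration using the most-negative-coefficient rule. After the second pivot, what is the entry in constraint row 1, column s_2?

-1/8

Ratio test on column x1 — row 1: 18/1 = 18; row 2: 4/2 = 2. Minimum is 2 at row 2 (s_2 leaves); pivot element 2.
Divide row 2 by 2; eliminate column x1 from the other rows.
Second iteration: most negative z-row entry is -8 in column x2, so x2 enters.
Ratio test on column x2 — row 1: 16/4 = 4; row 2: entry 0 ≤ 0. Minimum is 4 at row 1 (s_1 leaves); pivot element 4.
Divide row 1 by 4; eliminate column x2 from the other rows.
After both pivots, the entry at constraint row 1, column s_2 is -1/8.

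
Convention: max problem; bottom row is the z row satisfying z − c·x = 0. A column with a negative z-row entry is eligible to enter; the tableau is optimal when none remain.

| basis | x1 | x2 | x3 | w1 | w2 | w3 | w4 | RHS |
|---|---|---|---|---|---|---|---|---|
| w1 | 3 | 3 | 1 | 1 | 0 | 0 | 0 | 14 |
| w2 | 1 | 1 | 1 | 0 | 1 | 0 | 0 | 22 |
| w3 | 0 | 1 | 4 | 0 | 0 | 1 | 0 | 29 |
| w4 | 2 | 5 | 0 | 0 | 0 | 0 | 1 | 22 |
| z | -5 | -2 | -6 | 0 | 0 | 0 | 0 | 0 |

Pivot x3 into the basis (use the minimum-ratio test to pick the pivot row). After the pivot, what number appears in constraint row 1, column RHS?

Ratio test on column x3 — row 1: 14/1 = 14; row 2: 22/1 = 22; row 3: 29/4 = 29/4; row 4: entry 0 ≤ 0. Minimum is 29/4 at row 3 (w3 leaves); pivot element 4.
Divide row 3 by 4; eliminate column x3 from the other rows.
Row 1 update in column RHS: 14 − 1·(29/4) = 27/4.

27/4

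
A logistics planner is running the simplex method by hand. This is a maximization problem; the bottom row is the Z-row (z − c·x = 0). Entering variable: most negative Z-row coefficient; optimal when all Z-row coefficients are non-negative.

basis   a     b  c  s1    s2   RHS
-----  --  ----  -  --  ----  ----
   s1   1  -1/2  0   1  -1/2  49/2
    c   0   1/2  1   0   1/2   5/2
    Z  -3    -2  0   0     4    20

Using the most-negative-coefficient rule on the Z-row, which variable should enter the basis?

a

Negative Z-row entries: a: -3, b: -2.
The most negative is -3 in column a, so a enters.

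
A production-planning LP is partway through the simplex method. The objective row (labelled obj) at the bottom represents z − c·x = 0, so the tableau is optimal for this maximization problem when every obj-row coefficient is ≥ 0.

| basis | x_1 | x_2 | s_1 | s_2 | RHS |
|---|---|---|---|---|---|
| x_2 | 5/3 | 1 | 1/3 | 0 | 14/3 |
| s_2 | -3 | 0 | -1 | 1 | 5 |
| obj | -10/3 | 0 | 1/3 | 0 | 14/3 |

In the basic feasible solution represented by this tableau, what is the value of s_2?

s_2 is basic (row 2); its value is the RHS of that row, 5.

5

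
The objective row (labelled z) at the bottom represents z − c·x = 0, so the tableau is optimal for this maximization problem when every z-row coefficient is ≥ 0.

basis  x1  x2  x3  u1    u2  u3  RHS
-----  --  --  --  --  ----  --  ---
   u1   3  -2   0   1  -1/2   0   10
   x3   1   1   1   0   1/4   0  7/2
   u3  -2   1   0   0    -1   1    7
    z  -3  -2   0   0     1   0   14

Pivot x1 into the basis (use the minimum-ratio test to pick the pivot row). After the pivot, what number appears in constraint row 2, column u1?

-1/3

Ratio test on column x1 — row 1: 10/3 = 10/3; row 2: (7/2)/1 = 7/2; row 3: entry -2 ≤ 0. Minimum is 10/3 at row 1 (u1 leaves); pivot element 3.
Divide row 1 by 3; eliminate column x1 from the other rows.
Row 2 update in column u1: 0 − 1·(1/3) = -1/3.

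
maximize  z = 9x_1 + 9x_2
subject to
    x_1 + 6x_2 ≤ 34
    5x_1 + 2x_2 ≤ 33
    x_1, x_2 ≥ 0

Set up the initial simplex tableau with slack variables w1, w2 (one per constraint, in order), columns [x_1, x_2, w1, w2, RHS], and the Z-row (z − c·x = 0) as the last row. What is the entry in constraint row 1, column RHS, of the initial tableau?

34

The RHS of constraint 1 is b_1 = 34.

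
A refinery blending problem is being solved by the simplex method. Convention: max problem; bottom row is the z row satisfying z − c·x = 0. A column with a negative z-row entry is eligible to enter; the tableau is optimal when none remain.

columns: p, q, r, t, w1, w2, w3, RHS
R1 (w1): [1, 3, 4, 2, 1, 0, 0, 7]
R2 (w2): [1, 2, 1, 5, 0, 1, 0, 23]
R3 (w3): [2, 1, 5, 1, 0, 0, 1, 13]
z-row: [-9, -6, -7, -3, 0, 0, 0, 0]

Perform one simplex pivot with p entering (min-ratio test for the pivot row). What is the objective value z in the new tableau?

117/2

Ratio test on column p — row 1: 7/1 = 7; row 2: 23/1 = 23; row 3: 13/2 = 13/2. Minimum is 13/2 at row 3 (w3 leaves); pivot element 2.
Pivot on row 3; the z-row RHS becomes 0 − (-9)·(13/2) = 117/2.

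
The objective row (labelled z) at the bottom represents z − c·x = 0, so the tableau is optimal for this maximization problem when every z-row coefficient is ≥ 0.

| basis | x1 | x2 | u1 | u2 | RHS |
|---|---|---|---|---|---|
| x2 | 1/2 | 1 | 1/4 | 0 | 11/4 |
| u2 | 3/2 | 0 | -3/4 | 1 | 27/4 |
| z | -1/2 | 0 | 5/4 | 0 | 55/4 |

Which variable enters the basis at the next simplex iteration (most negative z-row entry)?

x1

Negative z-row entries: x1: -1/2.
The most negative is -1/2 in column x1, so x1 enters.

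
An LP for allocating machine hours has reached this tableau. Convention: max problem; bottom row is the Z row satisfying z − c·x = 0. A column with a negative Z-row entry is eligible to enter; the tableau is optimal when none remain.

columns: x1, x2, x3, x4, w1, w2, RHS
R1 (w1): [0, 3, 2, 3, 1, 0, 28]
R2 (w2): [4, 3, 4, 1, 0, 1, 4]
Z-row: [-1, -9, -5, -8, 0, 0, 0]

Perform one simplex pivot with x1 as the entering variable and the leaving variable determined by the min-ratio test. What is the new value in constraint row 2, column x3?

Ratio test on column x1 — row 1: entry 0 ≤ 0; row 2: 4/4 = 1. Minimum is 1 at row 2 (w2 leaves); pivot element 4.
Divide row 2 by 4; eliminate column x1 from the other rows.
In the new row 2, the x3 entry is the old entry divided by the pivot: 4/4 = 1.

1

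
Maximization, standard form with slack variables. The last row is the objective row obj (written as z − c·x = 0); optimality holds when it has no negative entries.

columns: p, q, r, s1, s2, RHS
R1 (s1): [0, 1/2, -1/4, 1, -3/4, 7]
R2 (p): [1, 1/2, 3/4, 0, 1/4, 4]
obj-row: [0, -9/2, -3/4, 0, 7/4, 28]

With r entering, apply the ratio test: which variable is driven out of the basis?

Column r entries and ratios — s1: -1/4 ≤ 0, skip; p: 4/(3/4) = 16/3.
Smallest ratio is 16/3 in the row of p, so p leaves.

p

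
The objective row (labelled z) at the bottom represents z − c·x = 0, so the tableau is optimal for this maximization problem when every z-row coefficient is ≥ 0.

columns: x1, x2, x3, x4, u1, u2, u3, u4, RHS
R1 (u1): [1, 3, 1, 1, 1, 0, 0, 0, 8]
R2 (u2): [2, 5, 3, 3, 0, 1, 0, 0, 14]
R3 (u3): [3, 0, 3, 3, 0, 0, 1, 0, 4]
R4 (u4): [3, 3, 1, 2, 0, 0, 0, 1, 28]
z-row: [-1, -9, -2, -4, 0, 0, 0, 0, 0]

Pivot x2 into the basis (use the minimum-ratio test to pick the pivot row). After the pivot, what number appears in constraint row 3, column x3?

Ratio test on column x2 — row 1: 8/3 = 8/3; row 2: 14/5 = 14/5; row 3: entry 0 ≤ 0; row 4: 28/3 = 28/3. Minimum is 8/3 at row 1 (u1 leaves); pivot element 3.
Divide row 1 by 3; eliminate column x2 from the other rows.
Row 3 update in column x3: 3 − 0·(1/3) = 3.

3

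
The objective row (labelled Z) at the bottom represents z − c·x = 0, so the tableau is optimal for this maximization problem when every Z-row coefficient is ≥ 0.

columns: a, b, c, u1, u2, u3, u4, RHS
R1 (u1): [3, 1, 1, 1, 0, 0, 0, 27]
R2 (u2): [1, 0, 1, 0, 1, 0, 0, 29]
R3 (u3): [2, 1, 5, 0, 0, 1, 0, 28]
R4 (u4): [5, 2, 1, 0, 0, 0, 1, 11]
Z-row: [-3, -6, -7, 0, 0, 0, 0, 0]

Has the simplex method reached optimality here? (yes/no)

The Z-row has a negative entry -7 in column c, so it is not optimal.

no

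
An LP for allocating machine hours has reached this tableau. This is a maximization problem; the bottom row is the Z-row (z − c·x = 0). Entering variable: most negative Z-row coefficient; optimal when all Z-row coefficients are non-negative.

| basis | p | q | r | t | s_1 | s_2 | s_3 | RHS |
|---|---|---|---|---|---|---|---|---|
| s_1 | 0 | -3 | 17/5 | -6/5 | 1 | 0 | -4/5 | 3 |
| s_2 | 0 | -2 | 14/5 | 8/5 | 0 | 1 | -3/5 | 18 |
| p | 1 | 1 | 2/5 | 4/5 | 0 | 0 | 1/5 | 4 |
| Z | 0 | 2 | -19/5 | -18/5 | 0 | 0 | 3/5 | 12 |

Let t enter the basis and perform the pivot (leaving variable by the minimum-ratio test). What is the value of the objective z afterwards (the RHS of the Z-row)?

30

Ratio test on column t — row 1: entry -6/5 ≤ 0; row 2: 18/(8/5) = 45/4; row 3: 4/(4/5) = 5. Minimum is 5 at row 3 (p leaves); pivot element 4/5.
Pivot on row 3; the Z-row RHS becomes 12 − (-18/5)·5 = 30.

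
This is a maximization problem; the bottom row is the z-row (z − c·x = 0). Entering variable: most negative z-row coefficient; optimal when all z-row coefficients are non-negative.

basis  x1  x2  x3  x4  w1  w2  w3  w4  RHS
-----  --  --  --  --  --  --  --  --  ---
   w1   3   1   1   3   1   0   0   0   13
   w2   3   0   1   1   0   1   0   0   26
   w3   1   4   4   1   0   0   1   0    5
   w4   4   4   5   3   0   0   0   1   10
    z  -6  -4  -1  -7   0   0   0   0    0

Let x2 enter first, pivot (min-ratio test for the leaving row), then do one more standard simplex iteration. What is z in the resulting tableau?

Ratio test on column x2 — row 1: 13/1 = 13; row 2: entry 0 ≤ 0; row 3: 5/4 = 5/4; row 4: 10/4 = 5/2. Minimum is 5/4 at row 3 (w3 leaves); pivot element 4.
Pivot on row 3; the z-row RHS becomes 0 − (-4)·(5/4) = 5.
Next entering variable (most negative z-row entry -6): x4.
Ratio test on column x4 — row 1: (47/4)/(11/4) = 47/11; row 2: 26/1 = 26; row 3: (5/4)/(1/4) = 5; row 4: 5/2 = 5/2. Minimum is 5/2 at row 4 (w4 leaves); pivot element 2.
After the second pivot the z-row RHS is 5 − (-6)·(5/2) = 20.

20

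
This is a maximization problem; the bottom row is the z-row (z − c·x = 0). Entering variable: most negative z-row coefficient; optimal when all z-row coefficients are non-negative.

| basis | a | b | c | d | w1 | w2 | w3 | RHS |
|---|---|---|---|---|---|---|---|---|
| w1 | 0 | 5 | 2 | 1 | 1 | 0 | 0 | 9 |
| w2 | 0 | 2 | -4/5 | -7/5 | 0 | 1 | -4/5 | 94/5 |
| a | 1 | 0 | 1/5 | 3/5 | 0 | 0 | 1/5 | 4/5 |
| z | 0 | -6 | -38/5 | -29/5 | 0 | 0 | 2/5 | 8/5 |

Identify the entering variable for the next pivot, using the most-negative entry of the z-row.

c

Negative z-row entries: b: -6, c: -38/5, d: -29/5.
The most negative is -38/5 in column c, so c enters.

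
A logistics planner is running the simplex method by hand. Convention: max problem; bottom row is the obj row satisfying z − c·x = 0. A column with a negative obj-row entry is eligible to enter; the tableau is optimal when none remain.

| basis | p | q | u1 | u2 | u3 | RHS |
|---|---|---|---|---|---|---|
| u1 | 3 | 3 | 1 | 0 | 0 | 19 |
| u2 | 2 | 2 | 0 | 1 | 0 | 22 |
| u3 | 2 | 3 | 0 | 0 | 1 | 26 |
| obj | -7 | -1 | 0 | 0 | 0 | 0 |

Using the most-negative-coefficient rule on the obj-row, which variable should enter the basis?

Negative obj-row entries: p: -7, q: -1.
The most negative is -7 in column p, so p enters.

p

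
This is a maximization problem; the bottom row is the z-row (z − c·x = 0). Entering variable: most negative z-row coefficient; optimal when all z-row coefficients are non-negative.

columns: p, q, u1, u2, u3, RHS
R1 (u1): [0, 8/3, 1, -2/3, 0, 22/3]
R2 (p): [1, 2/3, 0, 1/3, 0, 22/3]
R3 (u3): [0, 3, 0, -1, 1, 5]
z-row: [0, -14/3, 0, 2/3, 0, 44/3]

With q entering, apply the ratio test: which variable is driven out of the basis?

u3

Column q entries and ratios — u1: (22/3)/(8/3) = 11/4; p: (22/3)/(2/3) = 11; u3: 5/3 = 5/3.
Smallest ratio is 5/3 in the row of u3, so u3 leaves.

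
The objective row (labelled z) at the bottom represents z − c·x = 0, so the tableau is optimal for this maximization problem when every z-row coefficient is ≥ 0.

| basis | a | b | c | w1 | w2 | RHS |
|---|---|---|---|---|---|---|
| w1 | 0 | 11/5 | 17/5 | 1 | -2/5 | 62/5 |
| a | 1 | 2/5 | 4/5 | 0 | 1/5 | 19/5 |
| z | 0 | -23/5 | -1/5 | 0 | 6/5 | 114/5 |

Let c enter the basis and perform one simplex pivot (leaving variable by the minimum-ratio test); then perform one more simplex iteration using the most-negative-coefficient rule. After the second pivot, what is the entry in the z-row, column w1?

23/11

Ratio test on column c — row 1: (62/5)/(17/5) = 62/17; row 2: (19/5)/(4/5) = 19/4. Minimum is 62/17 at row 1 (w1 leaves); pivot element 17/5.
Divide row 1 by 17/5; eliminate column c from the other rows.
Second iteration: most negative z-row entry is -76/17 in column b, so b enters.
Ratio test on column b — row 1: (62/17)/(11/17) = 62/11; row 2: entry -2/17 ≤ 0. Minimum is 62/11 at row 1 (c leaves); pivot element 11/17.
Divide row 1 by 11/17; eliminate column b from the other rows.
After both pivots, the entry at the z-row, column w1 is 23/11.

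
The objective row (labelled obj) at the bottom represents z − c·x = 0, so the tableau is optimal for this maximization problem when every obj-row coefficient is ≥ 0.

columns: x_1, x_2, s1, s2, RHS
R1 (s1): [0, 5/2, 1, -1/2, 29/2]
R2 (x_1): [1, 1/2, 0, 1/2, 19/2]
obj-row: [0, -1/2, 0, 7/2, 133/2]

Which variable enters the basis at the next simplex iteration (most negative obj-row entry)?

x_2

Negative obj-row entries: x_2: -1/2.
The most negative is -1/2 in column x_2, so x_2 enters.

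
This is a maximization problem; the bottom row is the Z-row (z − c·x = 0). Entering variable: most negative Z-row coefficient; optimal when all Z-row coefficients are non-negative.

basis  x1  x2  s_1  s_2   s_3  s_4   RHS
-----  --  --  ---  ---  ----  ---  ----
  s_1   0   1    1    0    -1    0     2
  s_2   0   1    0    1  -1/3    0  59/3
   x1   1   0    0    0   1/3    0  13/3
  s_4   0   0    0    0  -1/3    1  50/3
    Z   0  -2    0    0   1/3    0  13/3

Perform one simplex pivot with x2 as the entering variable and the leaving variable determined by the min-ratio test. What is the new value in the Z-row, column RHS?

25/3

Ratio test on column x2 — row 1: 2/1 = 2; row 2: (59/3)/1 = 59/3; row 3: entry 0 ≤ 0; row 4: entry 0 ≤ 0. Minimum is 2 at row 1 (s_1 leaves); pivot element 1.
Divide row 1 by 1; eliminate column x2 from the other rows.
Z-row update in column RHS: 13/3 − (-2)·2 = 25/3.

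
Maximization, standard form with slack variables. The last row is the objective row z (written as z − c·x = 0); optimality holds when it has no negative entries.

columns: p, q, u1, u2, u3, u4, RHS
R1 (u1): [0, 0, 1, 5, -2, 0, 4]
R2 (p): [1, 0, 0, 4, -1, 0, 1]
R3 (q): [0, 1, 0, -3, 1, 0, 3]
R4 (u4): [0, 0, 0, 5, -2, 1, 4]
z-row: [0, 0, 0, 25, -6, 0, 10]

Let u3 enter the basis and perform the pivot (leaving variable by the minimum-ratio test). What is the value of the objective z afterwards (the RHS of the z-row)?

Ratio test on column u3 — row 1: entry -2 ≤ 0; row 2: entry -1 ≤ 0; row 3: 3/1 = 3; row 4: entry -2 ≤ 0. Minimum is 3 at row 3 (q leaves); pivot element 1.
Pivot on row 3; the z-row RHS becomes 10 − (-6)·3 = 28.

28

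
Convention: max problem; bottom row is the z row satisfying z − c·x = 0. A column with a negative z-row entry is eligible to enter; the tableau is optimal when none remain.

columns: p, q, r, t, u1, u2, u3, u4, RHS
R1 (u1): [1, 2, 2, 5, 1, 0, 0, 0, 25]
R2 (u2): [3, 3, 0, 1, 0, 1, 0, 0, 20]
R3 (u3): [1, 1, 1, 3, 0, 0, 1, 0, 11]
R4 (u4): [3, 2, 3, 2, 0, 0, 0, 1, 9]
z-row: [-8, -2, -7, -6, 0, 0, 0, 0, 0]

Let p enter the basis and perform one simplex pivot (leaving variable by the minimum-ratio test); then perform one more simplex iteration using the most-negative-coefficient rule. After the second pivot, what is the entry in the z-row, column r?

Ratio test on column p — row 1: 25/1 = 25; row 2: 20/3 = 20/3; row 3: 11/1 = 11; row 4: 9/3 = 3. Minimum is 3 at row 4 (u4 leaves); pivot element 3.
Divide row 4 by 3; eliminate column p from the other rows.
Second iteration: most negative z-row entry is -2/3 in column t, so t enters.
Ratio test on column t — row 1: 22/(13/3) = 66/13; row 2: entry -1 ≤ 0; row 3: 8/(7/3) = 24/7; row 4: 3/(2/3) = 9/2. Minimum is 24/7 at row 3 (u3 leaves); pivot element 7/3.
Divide row 3 by 7/3; eliminate column t from the other rows.
After both pivots, the entry at the z-row, column r is 1.

1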